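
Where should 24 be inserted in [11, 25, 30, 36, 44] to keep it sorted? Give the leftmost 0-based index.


List is sorted: [11, 25, 30, 36, 44]
We need the leftmost position where 24 can be inserted, i.e. the first index whose element is >= 24 (or the end of the list if none is).
Binary search with low=0, high=5 (0-based indices):
  low=0, high=5, mid=2: a[2]=30 >= 24, so high = 2
  low=0, high=2, mid=1: a[1]=25 >= 24, so high = 1
  low=0, high=1, mid=0: a[0]=11 < 24, so low = 1
Now low = high = 1, so the insertion index is 1.
Final answer: 1


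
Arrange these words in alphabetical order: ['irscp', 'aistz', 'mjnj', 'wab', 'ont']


Compare strings character by character (the first differing letter decides):
  'aistz' < 'irscp' since 'a' < 'i' at position 1
  'irscp' < 'mjnj' since 'i' < 'm' at position 1
  'mjnj' < 'ont' since 'm' < 'o' at position 1
  'ont' < 'wab' since 'o' < 'w' at position 1
Chaining these comparisons gives the alphabetical order.
Final answer: ['aistz', 'irscp', 'mjnj', 'ont', 'wab']


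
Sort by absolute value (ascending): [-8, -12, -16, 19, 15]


Compute absolute values:
  |-8| = 8
  |-12| = 12
  |-16| = 16
  |19| = 19
  |15| = 15
Absolute values in increasing order: 8 < 12 < 15 < 16 < 19
Listing the original numbers in that order gives the answer.
Final answer: [-8, -12, 15, -16, 19]


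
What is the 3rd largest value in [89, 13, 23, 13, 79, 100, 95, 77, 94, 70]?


Sort descending: [100, 95, 94, 89, 79, 77, 70, 23, 13, 13]
The 3rd element (1-indexed) is at index 2.
Value = 94
Final answer: 94


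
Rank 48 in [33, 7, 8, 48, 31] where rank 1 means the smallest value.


Sort ascending: [7, 8, 31, 33, 48]
Find 48 in the sorted list.
48 is at position 5 (1-indexed).
Final answer: 5


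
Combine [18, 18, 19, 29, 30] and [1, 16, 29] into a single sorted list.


List A: [18, 18, 19, 29, 30]
List B: [1, 16, 29]
Repeatedly compare the front elements and take the smaller:
  18 vs 1 -> take 1
  18 vs 16 -> take 16
  18 vs 29 -> take 18
  18 vs 29 -> take 18
  19 vs 29 -> take 19
  29 vs 29 -> take 29
  30 vs 29 -> take 29
  B is exhausted; append the rest of A: [30]
Final answer: [1, 16, 18, 18, 19, 29, 29, 30]


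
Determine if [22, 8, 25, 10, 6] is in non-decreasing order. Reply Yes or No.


Check consecutive pairs:
  22 <= 8? False
  8 <= 25? True
  25 <= 10? False
  10 <= 6? False
3 consecutive pair(s) are out of order, so the list is not sorted.
Final answer: No


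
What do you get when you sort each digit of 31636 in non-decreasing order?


The number 31636 has digits: 3, 1, 6, 3, 6
Sorted: 1, 3, 3, 6, 6
Joining the sorted digits gives the result.
Final answer: 13366


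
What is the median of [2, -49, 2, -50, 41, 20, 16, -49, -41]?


First, sort the list: [-50, -49, -49, -41, 2, 2, 16, 20, 41]
The list has 9 elements (odd count).
The middle index is 4 (0-based), and the element there is 2.
Final answer: 2


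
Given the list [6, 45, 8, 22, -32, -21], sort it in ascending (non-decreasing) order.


Original list: [6, 45, 8, 22, -32, -21]
Repeatedly take the smallest remaining element:
  Remaining [6, 45, 8, 22, -32, -21] -> smallest is -32
  Remaining [6, 45, 8, 22, -21] -> smallest is -21
  Remaining [6, 45, 8, 22] -> smallest is 6
  Remaining [45, 8, 22] -> smallest is 8
  Remaining [45, 22] -> smallest is 22
  Remaining [45] -> smallest is 45
Collecting the picks in order gives the sorted list.
Final answer: [-32, -21, 6, 8, 22, 45]


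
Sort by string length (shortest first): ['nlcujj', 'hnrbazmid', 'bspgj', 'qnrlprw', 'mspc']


Compute lengths:
  'nlcujj' has length 6
  'hnrbazmid' has length 9
  'bspgj' has length 5
  'qnrlprw' has length 7
  'mspc' has length 4
Lengths in increasing order: 4 < 5 < 6 < 7 < 9
Listing the words in that order gives the answer.
Final answer: ['mspc', 'bspgj', 'nlcujj', 'qnrlprw', 'hnrbazmid']


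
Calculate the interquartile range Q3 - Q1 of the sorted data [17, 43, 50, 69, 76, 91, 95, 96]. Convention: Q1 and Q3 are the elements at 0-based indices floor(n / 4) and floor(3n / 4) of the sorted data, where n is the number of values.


The data has n = 8 elements.
Q1 index = floor(8 / 4) = floor(2) = 2; Q3 index = floor(3 * 8 / 4) = floor(6) = 6
Q1 = element at index 2 = 50
Q3 = element at index 6 = 95
IQR = 95 - 50 = 45
Final answer: 45


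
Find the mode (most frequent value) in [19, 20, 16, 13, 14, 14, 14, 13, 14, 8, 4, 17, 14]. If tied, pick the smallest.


Count the frequency of each value:
  4 appears 1 time(s)
  8 appears 1 time(s)
  13 appears 2 time(s)
  14 appears 5 time(s)
  16 appears 1 time(s)
  17 appears 1 time(s)
  19 appears 1 time(s)
  20 appears 1 time(s)
Maximum frequency is 5.
Only 14 reaches that frequency, so it is the mode.
Final answer: 14


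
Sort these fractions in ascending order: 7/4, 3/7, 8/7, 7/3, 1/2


Convert to decimal for comparison:
  7/4 = 1.75
  3/7 = 0.4286
  8/7 = 1.1429
  7/3 = 2.3333
  1/2 = 0.5
Decimals in increasing order: 0.4286 < 0.5 < 1.1429 < 1.75 < 2.3333
Writing each back as its fraction gives the sorted order.
Final answer: 3/7, 1/2, 8/7, 7/4, 7/3


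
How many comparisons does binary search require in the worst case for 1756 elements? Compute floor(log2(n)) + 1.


Binary search halves the search space each step.
Maximum comparisons = floor(log2(1756)) + 1
log2(1756) = 10.7781
floor(log2(1756)) = 10, so 10 + 1 = 11
Final answer: 11


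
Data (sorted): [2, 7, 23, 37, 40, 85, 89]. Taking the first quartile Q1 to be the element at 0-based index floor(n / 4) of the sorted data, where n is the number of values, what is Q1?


The list has n = 7 elements.
Q1 index = floor(7 / 4) = floor(1.75) = 1
Counting from index 0 in the sorted data, the element at index 1 is 7.
Final answer: 7


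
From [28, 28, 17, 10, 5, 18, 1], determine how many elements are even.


Check each element:
  28 is even
  28 is even
  17 is odd
  10 is even
  5 is odd
  18 is even
  1 is odd
Evens: [28, 28, 10, 18]
Count of evens = 4
Final answer: 4


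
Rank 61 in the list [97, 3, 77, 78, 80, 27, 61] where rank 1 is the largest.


Sort descending: [97, 80, 78, 77, 61, 27, 3]
Find 61 in the sorted list.
61 is at position 5.
Final answer: 5


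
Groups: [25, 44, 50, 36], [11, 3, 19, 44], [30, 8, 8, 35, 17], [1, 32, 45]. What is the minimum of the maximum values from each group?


Find max of each group:
  Group 1: [25, 44, 50, 36] -> max = 50
  Group 2: [11, 3, 19, 44] -> max = 44
  Group 3: [30, 8, 8, 35, 17] -> max = 35
  Group 4: [1, 32, 45] -> max = 45
Maxes: [50, 44, 35, 45]
Minimum of maxes = 35
Final answer: 35


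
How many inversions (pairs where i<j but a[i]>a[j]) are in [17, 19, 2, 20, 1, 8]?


For each element, count the later elements that are smaller than it:
  17 (index 0): smaller elements after it = [2, 1, 8] -> 3
  19 (index 1): smaller elements after it = [2, 1, 8] -> 3
  2 (index 2): smaller elements after it = [1] -> 1
  20 (index 3): smaller elements after it = [1, 8] -> 2
  1 (index 4): smaller elements after it = [] -> 0
Total inversions = 3 + 3 + 1 + 2 + 0 = 9
Final answer: 9


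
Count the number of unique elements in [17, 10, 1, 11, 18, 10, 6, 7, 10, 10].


List all unique values:
Distinct values: [1, 6, 7, 10, 11, 17, 18]
Count = 7
Final answer: 7


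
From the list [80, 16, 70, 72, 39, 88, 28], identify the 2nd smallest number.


Sort ascending: [16, 28, 39, 70, 72, 80, 88]
The 2nd element (1-indexed) is at index 1.
Value = 28
Final answer: 28


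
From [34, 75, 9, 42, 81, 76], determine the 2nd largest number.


Sort descending: [81, 76, 75, 42, 34, 9]
The 2nd element (1-indexed) is at index 1.
Value = 76
Final answer: 76


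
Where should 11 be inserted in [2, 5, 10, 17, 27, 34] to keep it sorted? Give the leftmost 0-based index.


List is sorted: [2, 5, 10, 17, 27, 34]
We need the leftmost position where 11 can be inserted, i.e. the first index whose element is >= 11 (or the end of the list if none is).
Binary search with low=0, high=6 (0-based indices):
  low=0, high=6, mid=3: a[3]=17 >= 11, so high = 3
  low=0, high=3, mid=1: a[1]=5 < 11, so low = 2
  low=2, high=3, mid=2: a[2]=10 < 11, so low = 3
Now low = high = 3, so the insertion index is 3.
Final answer: 3


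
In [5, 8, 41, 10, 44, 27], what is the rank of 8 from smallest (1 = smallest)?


Sort ascending: [5, 8, 10, 27, 41, 44]
Find 8 in the sorted list.
8 is at position 2 (1-indexed).
Final answer: 2


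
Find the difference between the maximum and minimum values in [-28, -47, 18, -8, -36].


Maximum value: 18
Minimum value: -47
Range = 18 - (-47) = 65
Final answer: 65


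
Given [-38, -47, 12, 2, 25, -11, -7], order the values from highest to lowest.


Original list: [-38, -47, 12, 2, 25, -11, -7]
Repeatedly take the largest remaining element:
  Remaining [-38, -47, 12, 2, 25, -11, -7] -> largest is 25
  Remaining [-38, -47, 12, 2, -11, -7] -> largest is 12
  Remaining [-38, -47, 2, -11, -7] -> largest is 2
  Remaining [-38, -47, -11, -7] -> largest is -7
  Remaining [-38, -47, -11] -> largest is -11
  Remaining [-38, -47] -> largest is -38
  Remaining [-47] -> largest is -47
Collecting the picks in order gives the descending list.
Final answer: [25, 12, 2, -7, -11, -38, -47]


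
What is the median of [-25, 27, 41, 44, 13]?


First, sort the list: [-25, 13, 27, 41, 44]
The list has 5 elements (odd count).
The middle index is 2 (0-based), and the element there is 27.
Final answer: 27


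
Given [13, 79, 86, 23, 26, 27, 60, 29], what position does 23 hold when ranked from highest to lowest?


Sort descending: [86, 79, 60, 29, 27, 26, 23, 13]
Find 23 in the sorted list.
23 is at position 7.
Final answer: 7


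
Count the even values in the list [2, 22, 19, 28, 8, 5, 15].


Check each element:
  2 is even
  22 is even
  19 is odd
  28 is even
  8 is even
  5 is odd
  15 is odd
Evens: [2, 22, 28, 8]
Count of evens = 4
Final answer: 4


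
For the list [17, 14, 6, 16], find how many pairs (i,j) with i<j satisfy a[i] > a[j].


For each element, count the later elements that are smaller than it:
  17 (index 0): smaller elements after it = [14, 6, 16] -> 3
  14 (index 1): smaller elements after it = [6] -> 1
  6 (index 2): smaller elements after it = [] -> 0
Total inversions = 3 + 1 + 0 = 4
Final answer: 4


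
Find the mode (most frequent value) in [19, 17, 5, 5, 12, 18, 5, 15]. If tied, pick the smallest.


Count the frequency of each value:
  5 appears 3 time(s)
  12 appears 1 time(s)
  15 appears 1 time(s)
  17 appears 1 time(s)
  18 appears 1 time(s)
  19 appears 1 time(s)
Maximum frequency is 3.
Only 5 reaches that frequency, so it is the mode.
Final answer: 5


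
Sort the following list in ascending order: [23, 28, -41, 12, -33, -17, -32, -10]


Original list: [23, 28, -41, 12, -33, -17, -32, -10]
Repeatedly take the smallest remaining element:
  Remaining [23, 28, -41, 12, -33, -17, -32, -10] -> smallest is -41
  Remaining [23, 28, 12, -33, -17, -32, -10] -> smallest is -33
  Remaining [23, 28, 12, -17, -32, -10] -> smallest is -32
  Remaining [23, 28, 12, -17, -10] -> smallest is -17
  Remaining [23, 28, 12, -10] -> smallest is -10
  Remaining [23, 28, 12] -> smallest is 12
  Remaining [23, 28] -> smallest is 23
  Remaining [28] -> smallest is 28
Collecting the picks in order gives the sorted list.
Final answer: [-41, -33, -32, -17, -10, 12, 23, 28]


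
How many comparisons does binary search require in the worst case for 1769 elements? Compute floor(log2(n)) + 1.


Binary search halves the search space each step.
Maximum comparisons = floor(log2(1769)) + 1
log2(1769) = 10.7887
floor(log2(1769)) = 10, so 10 + 1 = 11
Final answer: 11


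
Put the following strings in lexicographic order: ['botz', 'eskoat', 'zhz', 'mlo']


Compare strings character by character (the first differing letter decides):
  'botz' < 'eskoat' since 'b' < 'e' at position 1
  'eskoat' < 'mlo' since 'e' < 'm' at position 1
  'mlo' < 'zhz' since 'm' < 'z' at position 1
Chaining these comparisons gives the alphabetical order.
Final answer: ['botz', 'eskoat', 'mlo', 'zhz']


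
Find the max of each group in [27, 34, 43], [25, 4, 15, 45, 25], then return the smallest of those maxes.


Find max of each group:
  Group 1: [27, 34, 43] -> max = 43
  Group 2: [25, 4, 15, 45, 25] -> max = 45
Maxes: [43, 45]
Minimum of maxes = 43
Final answer: 43


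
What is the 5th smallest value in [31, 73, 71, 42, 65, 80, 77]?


Sort ascending: [31, 42, 65, 71, 73, 77, 80]
The 5th element (1-indexed) is at index 4.
Value = 73
Final answer: 73


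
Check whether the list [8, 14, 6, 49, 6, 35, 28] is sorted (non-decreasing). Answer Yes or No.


Check consecutive pairs:
  8 <= 14? True
  14 <= 6? False
  6 <= 49? True
  49 <= 6? False
  6 <= 35? True
  35 <= 28? False
3 consecutive pair(s) are out of order, so the list is not sorted.
Final answer: No


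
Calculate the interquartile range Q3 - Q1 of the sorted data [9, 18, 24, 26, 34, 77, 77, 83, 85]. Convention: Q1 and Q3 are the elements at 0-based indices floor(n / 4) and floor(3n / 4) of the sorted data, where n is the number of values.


The data has n = 9 elements.
Q1 index = floor(9 / 4) = floor(2.25) = 2; Q3 index = floor(3 * 9 / 4) = floor(6.75) = 6
Q1 = element at index 2 = 24
Q3 = element at index 6 = 77
IQR = 77 - 24 = 53
Final answer: 53


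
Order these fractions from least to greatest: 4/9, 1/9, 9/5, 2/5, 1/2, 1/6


Convert to decimal for comparison:
  4/9 = 0.4444
  1/9 = 0.1111
  9/5 = 1.8
  2/5 = 0.4
  1/2 = 0.5
  1/6 = 0.1667
Decimals in increasing order: 0.1111 < 0.1667 < 0.4 < 0.4444 < 0.5 < 1.8
Writing each back as its fraction gives the sorted order.
Final answer: 1/9, 1/6, 2/5, 4/9, 1/2, 9/5


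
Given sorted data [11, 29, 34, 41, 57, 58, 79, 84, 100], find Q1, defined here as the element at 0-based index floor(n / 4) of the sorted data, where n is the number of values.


The list has n = 9 elements.
Q1 index = floor(9 / 4) = floor(2.25) = 2
Counting from index 0 in the sorted data, the element at index 2 is 34.
Final answer: 34


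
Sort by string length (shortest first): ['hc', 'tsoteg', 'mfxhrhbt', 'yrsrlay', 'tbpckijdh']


Compute lengths:
  'hc' has length 2
  'tsoteg' has length 6
  'mfxhrhbt' has length 8
  'yrsrlay' has length 7
  'tbpckijdh' has length 9
Lengths in increasing order: 2 < 6 < 7 < 8 < 9
Listing the words in that order gives the answer.
Final answer: ['hc', 'tsoteg', 'yrsrlay', 'mfxhrhbt', 'tbpckijdh']


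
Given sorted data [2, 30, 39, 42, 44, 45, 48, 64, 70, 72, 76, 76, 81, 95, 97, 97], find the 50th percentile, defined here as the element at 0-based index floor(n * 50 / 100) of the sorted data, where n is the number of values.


The dataset has n = 16 elements.
Index = floor(16 * 50 / 100) = floor(800 / 100) = floor(8) = 8
Counting from index 0 in the sorted data, the element at index 8 is 70.
Final answer: 70


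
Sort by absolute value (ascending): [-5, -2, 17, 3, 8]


Compute absolute values:
  |-5| = 5
  |-2| = 2
  |17| = 17
  |3| = 3
  |8| = 8
Absolute values in increasing order: 2 < 3 < 5 < 8 < 17
Listing the original numbers in that order gives the answer.
Final answer: [-2, 3, -5, 8, 17]


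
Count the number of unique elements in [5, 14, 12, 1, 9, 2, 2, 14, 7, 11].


List all unique values:
Distinct values: [1, 2, 5, 7, 9, 11, 12, 14]
Count = 8
Final answer: 8


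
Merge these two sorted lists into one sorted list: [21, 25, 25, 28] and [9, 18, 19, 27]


List A: [21, 25, 25, 28]
List B: [9, 18, 19, 27]
Repeatedly compare the front elements and take the smaller:
  21 vs 9 -> take 9
  21 vs 18 -> take 18
  21 vs 19 -> take 19
  21 vs 27 -> take 21
  25 vs 27 -> take 25
  25 vs 27 -> take 25
  28 vs 27 -> take 27
  B is exhausted; append the rest of A: [28]
Final answer: [9, 18, 19, 21, 25, 25, 27, 28]


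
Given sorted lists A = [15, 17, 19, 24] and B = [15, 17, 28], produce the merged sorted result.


List A: [15, 17, 19, 24]
List B: [15, 17, 28]
Repeatedly compare the front elements and take the smaller:
  15 vs 15 -> take 15
  17 vs 15 -> take 15
  17 vs 17 -> take 17
  19 vs 17 -> take 17
  19 vs 28 -> take 19
  24 vs 28 -> take 24
  A is exhausted; append the rest of B: [28]
Final answer: [15, 15, 17, 17, 19, 24, 28]


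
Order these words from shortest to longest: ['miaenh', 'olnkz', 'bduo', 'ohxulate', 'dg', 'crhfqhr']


Compute lengths:
  'miaenh' has length 6
  'olnkz' has length 5
  'bduo' has length 4
  'ohxulate' has length 8
  'dg' has length 2
  'crhfqhr' has length 7
Lengths in increasing order: 2 < 4 < 5 < 6 < 7 < 8
Listing the words in that order gives the answer.
Final answer: ['dg', 'bduo', 'olnkz', 'miaenh', 'crhfqhr', 'ohxulate']


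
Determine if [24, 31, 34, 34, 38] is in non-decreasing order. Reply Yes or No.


Check consecutive pairs:
  24 <= 31? True
  31 <= 34? True
  34 <= 34? True
  34 <= 38? True
Every consecutive pair is in order, so the list is non-decreasing.
Final answer: Yes


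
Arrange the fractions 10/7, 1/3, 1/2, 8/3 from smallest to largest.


Convert to decimal for comparison:
  10/7 = 1.4286
  1/3 = 0.3333
  1/2 = 0.5
  8/3 = 2.6667
Decimals in increasing order: 0.3333 < 0.5 < 1.4286 < 2.6667
Writing each back as its fraction gives the sorted order.
Final answer: 1/3, 1/2, 10/7, 8/3


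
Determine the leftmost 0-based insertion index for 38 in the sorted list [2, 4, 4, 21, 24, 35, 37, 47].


List is sorted: [2, 4, 4, 21, 24, 35, 37, 47]
We need the leftmost position where 38 can be inserted, i.e. the first index whose element is >= 38 (or the end of the list if none is).
Binary search with low=0, high=8 (0-based indices):
  low=0, high=8, mid=4: a[4]=24 < 38, so low = 5
  low=5, high=8, mid=6: a[6]=37 < 38, so low = 7
  low=7, high=8, mid=7: a[7]=47 >= 38, so high = 7
Now low = high = 7, so the insertion index is 7.
Final answer: 7


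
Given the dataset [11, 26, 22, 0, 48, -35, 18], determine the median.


First, sort the list: [-35, 0, 11, 18, 22, 26, 48]
The list has 7 elements (odd count).
The middle index is 3 (0-based), and the element there is 18.
Final answer: 18


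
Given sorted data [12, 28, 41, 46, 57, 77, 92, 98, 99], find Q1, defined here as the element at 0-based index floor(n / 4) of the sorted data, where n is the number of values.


The list has n = 9 elements.
Q1 index = floor(9 / 4) = floor(2.25) = 2
Counting from index 0 in the sorted data, the element at index 2 is 41.
Final answer: 41


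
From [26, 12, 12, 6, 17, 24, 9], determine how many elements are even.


Check each element:
  26 is even
  12 is even
  12 is even
  6 is even
  17 is odd
  24 is even
  9 is odd
Evens: [26, 12, 12, 6, 24]
Count of evens = 5
Final answer: 5


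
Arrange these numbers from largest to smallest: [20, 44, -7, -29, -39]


Original list: [20, 44, -7, -29, -39]
Repeatedly take the largest remaining element:
  Remaining [20, 44, -7, -29, -39] -> largest is 44
  Remaining [20, -7, -29, -39] -> largest is 20
  Remaining [-7, -29, -39] -> largest is -7
  Remaining [-29, -39] -> largest is -29
  Remaining [-39] -> largest is -39
Collecting the picks in order gives the descending list.
Final answer: [44, 20, -7, -29, -39]


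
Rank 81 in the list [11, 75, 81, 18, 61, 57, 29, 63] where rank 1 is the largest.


Sort descending: [81, 75, 63, 61, 57, 29, 18, 11]
Find 81 in the sorted list.
81 is at position 1.
Final answer: 1


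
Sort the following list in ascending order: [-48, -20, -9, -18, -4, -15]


Original list: [-48, -20, -9, -18, -4, -15]
Repeatedly take the smallest remaining element:
  Remaining [-48, -20, -9, -18, -4, -15] -> smallest is -48
  Remaining [-20, -9, -18, -4, -15] -> smallest is -20
  Remaining [-9, -18, -4, -15] -> smallest is -18
  Remaining [-9, -4, -15] -> smallest is -15
  Remaining [-9, -4] -> smallest is -9
  Remaining [-4] -> smallest is -4
Collecting the picks in order gives the sorted list.
Final answer: [-48, -20, -18, -15, -9, -4]


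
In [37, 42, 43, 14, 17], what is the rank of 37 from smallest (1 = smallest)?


Sort ascending: [14, 17, 37, 42, 43]
Find 37 in the sorted list.
37 is at position 3 (1-indexed).
Final answer: 3


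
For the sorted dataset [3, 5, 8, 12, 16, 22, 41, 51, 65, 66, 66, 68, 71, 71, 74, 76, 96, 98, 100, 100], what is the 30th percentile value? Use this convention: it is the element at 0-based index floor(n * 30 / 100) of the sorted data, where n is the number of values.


The dataset has n = 20 elements.
Index = floor(20 * 30 / 100) = floor(600 / 100) = floor(6) = 6
Counting from index 0 in the sorted data, the element at index 6 is 41.
Final answer: 41


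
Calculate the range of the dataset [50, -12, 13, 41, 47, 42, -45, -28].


Maximum value: 50
Minimum value: -45
Range = 50 - (-45) = 95
Final answer: 95


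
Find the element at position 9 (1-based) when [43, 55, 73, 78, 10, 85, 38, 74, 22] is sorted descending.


Sort descending: [85, 78, 74, 73, 55, 43, 38, 22, 10]
The 9th element (1-indexed) is at index 8.
Value = 10
Final answer: 10


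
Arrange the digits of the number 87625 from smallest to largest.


The number 87625 has digits: 8, 7, 6, 2, 5
Sorted: 2, 5, 6, 7, 8
Joining the sorted digits gives the result.
Final answer: 25678


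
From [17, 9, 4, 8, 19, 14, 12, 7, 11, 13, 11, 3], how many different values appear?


List all unique values:
Distinct values: [3, 4, 7, 8, 9, 11, 12, 13, 14, 17, 19]
Count = 11
Final answer: 11


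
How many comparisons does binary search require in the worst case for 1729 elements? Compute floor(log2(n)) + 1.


Binary search halves the search space each step.
Maximum comparisons = floor(log2(1729)) + 1
log2(1729) = 10.7557
floor(log2(1729)) = 10, so 10 + 1 = 11
Final answer: 11


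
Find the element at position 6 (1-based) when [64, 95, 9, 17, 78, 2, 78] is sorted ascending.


Sort ascending: [2, 9, 17, 64, 78, 78, 95]
The 6th element (1-indexed) is at index 5.
Value = 78
Final answer: 78


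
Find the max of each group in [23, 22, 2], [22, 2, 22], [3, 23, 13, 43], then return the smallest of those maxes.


Find max of each group:
  Group 1: [23, 22, 2] -> max = 23
  Group 2: [22, 2, 22] -> max = 22
  Group 3: [3, 23, 13, 43] -> max = 43
Maxes: [23, 22, 43]
Minimum of maxes = 22
Final answer: 22


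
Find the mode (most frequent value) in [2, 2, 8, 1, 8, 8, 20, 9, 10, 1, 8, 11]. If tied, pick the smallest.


Count the frequency of each value:
  1 appears 2 time(s)
  2 appears 2 time(s)
  8 appears 4 time(s)
  9 appears 1 time(s)
  10 appears 1 time(s)
  11 appears 1 time(s)
  20 appears 1 time(s)
Maximum frequency is 4.
Only 8 reaches that frequency, so it is the mode.
Final answer: 8


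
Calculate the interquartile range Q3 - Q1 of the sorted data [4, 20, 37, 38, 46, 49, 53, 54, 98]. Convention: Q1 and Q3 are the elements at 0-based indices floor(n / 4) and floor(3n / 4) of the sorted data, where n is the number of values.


The data has n = 9 elements.
Q1 index = floor(9 / 4) = floor(2.25) = 2; Q3 index = floor(3 * 9 / 4) = floor(6.75) = 6
Q1 = element at index 2 = 37
Q3 = element at index 6 = 53
IQR = 53 - 37 = 16
Final answer: 16


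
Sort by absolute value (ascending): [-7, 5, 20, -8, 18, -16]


Compute absolute values:
  |-7| = 7
  |5| = 5
  |20| = 20
  |-8| = 8
  |18| = 18
  |-16| = 16
Absolute values in increasing order: 5 < 7 < 8 < 16 < 18 < 20
Listing the original numbers in that order gives the answer.
Final answer: [5, -7, -8, -16, 18, 20]


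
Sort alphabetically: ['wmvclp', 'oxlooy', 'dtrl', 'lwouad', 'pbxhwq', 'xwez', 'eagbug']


Compare strings character by character (the first differing letter decides):
  'dtrl' < 'eagbug' since 'd' < 'e' at position 1
  'eagbug' < 'lwouad' since 'e' < 'l' at position 1
  'lwouad' < 'oxlooy' since 'l' < 'o' at position 1
  'oxlooy' < 'pbxhwq' since 'o' < 'p' at position 1
  'pbxhwq' < 'wmvclp' since 'p' < 'w' at position 1
  'wmvclp' < 'xwez' since 'w' < 'x' at position 1
Chaining these comparisons gives the alphabetical order.
Final answer: ['dtrl', 'eagbug', 'lwouad', 'oxlooy', 'pbxhwq', 'wmvclp', 'xwez']


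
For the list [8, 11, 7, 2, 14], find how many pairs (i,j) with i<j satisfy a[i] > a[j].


For each element, count the later elements that are smaller than it:
  8 (index 0): smaller elements after it = [7, 2] -> 2
  11 (index 1): smaller elements after it = [7, 2] -> 2
  7 (index 2): smaller elements after it = [2] -> 1
  2 (index 3): smaller elements after it = [] -> 0
Total inversions = 2 + 2 + 1 + 0 = 5
Final answer: 5


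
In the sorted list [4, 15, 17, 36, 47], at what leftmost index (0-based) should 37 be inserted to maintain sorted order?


List is sorted: [4, 15, 17, 36, 47]
We need the leftmost position where 37 can be inserted, i.e. the first index whose element is >= 37 (or the end of the list if none is).
Binary search with low=0, high=5 (0-based indices):
  low=0, high=5, mid=2: a[2]=17 < 37, so low = 3
  low=3, high=5, mid=4: a[4]=47 >= 37, so high = 4
  low=3, high=4, mid=3: a[3]=36 < 37, so low = 4
Now low = high = 4, so the insertion index is 4.
Final answer: 4


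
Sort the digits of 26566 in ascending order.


The number 26566 has digits: 2, 6, 5, 6, 6
Sorted: 2, 5, 6, 6, 6
Joining the sorted digits gives the result.
Final answer: 25666


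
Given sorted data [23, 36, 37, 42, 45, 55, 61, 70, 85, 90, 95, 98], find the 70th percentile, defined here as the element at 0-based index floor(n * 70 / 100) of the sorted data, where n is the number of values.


The dataset has n = 12 elements.
Index = floor(12 * 70 / 100) = floor(840 / 100) = floor(8.4) = 8
Counting from index 0 in the sorted data, the element at index 8 is 85.
Final answer: 85


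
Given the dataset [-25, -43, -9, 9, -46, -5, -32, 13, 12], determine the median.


First, sort the list: [-46, -43, -32, -25, -9, -5, 9, 12, 13]
The list has 9 elements (odd count).
The middle index is 4 (0-based), and the element there is -9.
Final answer: -9


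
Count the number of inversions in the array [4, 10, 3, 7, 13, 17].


For each element, count the later elements that are smaller than it:
  4 (index 0): smaller elements after it = [3] -> 1
  10 (index 1): smaller elements after it = [3, 7] -> 2
  3 (index 2): smaller elements after it = [] -> 0
  7 (index 3): smaller elements after it = [] -> 0
  13 (index 4): smaller elements after it = [] -> 0
Total inversions = 1 + 2 + 0 + 0 + 0 = 3
Final answer: 3


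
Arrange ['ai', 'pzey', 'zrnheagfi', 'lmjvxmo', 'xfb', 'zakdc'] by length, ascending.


Compute lengths:
  'ai' has length 2
  'pzey' has length 4
  'zrnheagfi' has length 9
  'lmjvxmo' has length 7
  'xfb' has length 3
  'zakdc' has length 5
Lengths in increasing order: 2 < 3 < 4 < 5 < 7 < 9
Listing the words in that order gives the answer.
Final answer: ['ai', 'xfb', 'pzey', 'zakdc', 'lmjvxmo', 'zrnheagfi']


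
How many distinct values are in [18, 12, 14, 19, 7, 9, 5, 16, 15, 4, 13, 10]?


List all unique values:
Distinct values: [4, 5, 7, 9, 10, 12, 13, 14, 15, 16, 18, 19]
Count = 12
Final answer: 12


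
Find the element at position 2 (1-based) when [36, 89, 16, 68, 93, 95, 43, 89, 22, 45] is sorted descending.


Sort descending: [95, 93, 89, 89, 68, 45, 43, 36, 22, 16]
The 2nd element (1-indexed) is at index 1.
Value = 93
Final answer: 93


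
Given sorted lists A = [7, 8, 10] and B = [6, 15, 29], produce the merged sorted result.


List A: [7, 8, 10]
List B: [6, 15, 29]
Repeatedly compare the front elements and take the smaller:
  7 vs 6 -> take 6
  7 vs 15 -> take 7
  8 vs 15 -> take 8
  10 vs 15 -> take 10
  A is exhausted; append the rest of B: [15, 29]
Final answer: [6, 7, 8, 10, 15, 29]


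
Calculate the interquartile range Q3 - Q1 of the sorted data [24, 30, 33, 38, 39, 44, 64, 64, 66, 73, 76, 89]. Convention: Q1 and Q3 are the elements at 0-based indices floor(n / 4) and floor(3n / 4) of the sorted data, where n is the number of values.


The data has n = 12 elements.
Q1 index = floor(12 / 4) = floor(3) = 3; Q3 index = floor(3 * 12 / 4) = floor(9) = 9
Q1 = element at index 3 = 38
Q3 = element at index 9 = 73
IQR = 73 - 38 = 35
Final answer: 35


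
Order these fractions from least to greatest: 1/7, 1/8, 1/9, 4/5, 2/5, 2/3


Convert to decimal for comparison:
  1/7 = 0.1429
  1/8 = 0.125
  1/9 = 0.1111
  4/5 = 0.8
  2/5 = 0.4
  2/3 = 0.6667
Decimals in increasing order: 0.1111 < 0.125 < 0.1429 < 0.4 < 0.6667 < 0.8
Writing each back as its fraction gives the sorted order.
Final answer: 1/9, 1/8, 1/7, 2/5, 2/3, 4/5


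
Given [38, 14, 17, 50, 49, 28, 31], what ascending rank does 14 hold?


Sort ascending: [14, 17, 28, 31, 38, 49, 50]
Find 14 in the sorted list.
14 is at position 1 (1-indexed).
Final answer: 1


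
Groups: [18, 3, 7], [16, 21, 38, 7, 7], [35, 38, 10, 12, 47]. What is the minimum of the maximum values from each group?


Find max of each group:
  Group 1: [18, 3, 7] -> max = 18
  Group 2: [16, 21, 38, 7, 7] -> max = 38
  Group 3: [35, 38, 10, 12, 47] -> max = 47
Maxes: [18, 38, 47]
Minimum of maxes = 18
Final answer: 18


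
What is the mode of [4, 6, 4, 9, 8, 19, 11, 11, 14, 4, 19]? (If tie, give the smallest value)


Count the frequency of each value:
  4 appears 3 time(s)
  6 appears 1 time(s)
  8 appears 1 time(s)
  9 appears 1 time(s)
  11 appears 2 time(s)
  14 appears 1 time(s)
  19 appears 2 time(s)
Maximum frequency is 3.
Only 4 reaches that frequency, so it is the mode.
Final answer: 4


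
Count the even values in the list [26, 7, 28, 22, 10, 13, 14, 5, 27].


Check each element:
  26 is even
  7 is odd
  28 is even
  22 is even
  10 is even
  13 is odd
  14 is even
  5 is odd
  27 is odd
Evens: [26, 28, 22, 10, 14]
Count of evens = 5
Final answer: 5


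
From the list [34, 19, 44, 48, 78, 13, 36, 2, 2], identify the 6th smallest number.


Sort ascending: [2, 2, 13, 19, 34, 36, 44, 48, 78]
The 6th element (1-indexed) is at index 5.
Value = 36
Final answer: 36


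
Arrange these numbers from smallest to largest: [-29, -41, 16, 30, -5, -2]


Original list: [-29, -41, 16, 30, -5, -2]
Repeatedly take the smallest remaining element:
  Remaining [-29, -41, 16, 30, -5, -2] -> smallest is -41
  Remaining [-29, 16, 30, -5, -2] -> smallest is -29
  Remaining [16, 30, -5, -2] -> smallest is -5
  Remaining [16, 30, -2] -> smallest is -2
  Remaining [16, 30] -> smallest is 16
  Remaining [30] -> smallest is 30
Collecting the picks in order gives the sorted list.
Final answer: [-41, -29, -5, -2, 16, 30]


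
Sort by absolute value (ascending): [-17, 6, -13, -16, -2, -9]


Compute absolute values:
  |-17| = 17
  |6| = 6
  |-13| = 13
  |-16| = 16
  |-2| = 2
  |-9| = 9
Absolute values in increasing order: 2 < 6 < 9 < 13 < 16 < 17
Listing the original numbers in that order gives the answer.
Final answer: [-2, 6, -9, -13, -16, -17]


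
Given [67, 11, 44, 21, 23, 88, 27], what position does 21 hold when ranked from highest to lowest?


Sort descending: [88, 67, 44, 27, 23, 21, 11]
Find 21 in the sorted list.
21 is at position 6.
Final answer: 6


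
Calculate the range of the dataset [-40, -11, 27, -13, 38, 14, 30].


Maximum value: 38
Minimum value: -40
Range = 38 - (-40) = 78
Final answer: 78


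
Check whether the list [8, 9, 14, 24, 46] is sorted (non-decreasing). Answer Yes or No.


Check consecutive pairs:
  8 <= 9? True
  9 <= 14? True
  14 <= 24? True
  24 <= 46? True
Every consecutive pair is in order, so the list is non-decreasing.
Final answer: Yes


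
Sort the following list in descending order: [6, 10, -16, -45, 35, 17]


Original list: [6, 10, -16, -45, 35, 17]
Repeatedly take the largest remaining element:
  Remaining [6, 10, -16, -45, 35, 17] -> largest is 35
  Remaining [6, 10, -16, -45, 17] -> largest is 17
  Remaining [6, 10, -16, -45] -> largest is 10
  Remaining [6, -16, -45] -> largest is 6
  Remaining [-16, -45] -> largest is -16
  Remaining [-45] -> largest is -45
Collecting the picks in order gives the descending list.
Final answer: [35, 17, 10, 6, -16, -45]


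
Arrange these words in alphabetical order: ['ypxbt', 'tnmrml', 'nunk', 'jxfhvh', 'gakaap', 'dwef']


Compare strings character by character (the first differing letter decides):
  'dwef' < 'gakaap' since 'd' < 'g' at position 1
  'gakaap' < 'jxfhvh' since 'g' < 'j' at position 1
  'jxfhvh' < 'nunk' since 'j' < 'n' at position 1
  'nunk' < 'tnmrml' since 'n' < 't' at position 1
  'tnmrml' < 'ypxbt' since 't' < 'y' at position 1
Chaining these comparisons gives the alphabetical order.
Final answer: ['dwef', 'gakaap', 'jxfhvh', 'nunk', 'tnmrml', 'ypxbt']


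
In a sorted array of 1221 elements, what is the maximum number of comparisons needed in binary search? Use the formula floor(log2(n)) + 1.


Binary search halves the search space each step.
Maximum comparisons = floor(log2(1221)) + 1
log2(1221) = 10.2538
floor(log2(1221)) = 10, so 10 + 1 = 11
Final answer: 11


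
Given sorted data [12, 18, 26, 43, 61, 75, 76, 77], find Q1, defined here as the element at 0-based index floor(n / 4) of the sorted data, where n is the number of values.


The list has n = 8 elements.
Q1 index = floor(8 / 4) = floor(2) = 2
Counting from index 0 in the sorted data, the element at index 2 is 26.
Final answer: 26


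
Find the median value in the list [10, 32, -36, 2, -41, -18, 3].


First, sort the list: [-41, -36, -18, 2, 3, 10, 32]
The list has 7 elements (odd count).
The middle index is 3 (0-based), and the element there is 2.
Final answer: 2


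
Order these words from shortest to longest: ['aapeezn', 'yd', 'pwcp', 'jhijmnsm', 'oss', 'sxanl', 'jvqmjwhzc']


Compute lengths:
  'aapeezn' has length 7
  'yd' has length 2
  'pwcp' has length 4
  'jhijmnsm' has length 8
  'oss' has length 3
  'sxanl' has length 5
  'jvqmjwhzc' has length 9
Lengths in increasing order: 2 < 3 < 4 < 5 < 7 < 8 < 9
Listing the words in that order gives the answer.
Final answer: ['yd', 'oss', 'pwcp', 'sxanl', 'aapeezn', 'jhijmnsm', 'jvqmjwhzc']


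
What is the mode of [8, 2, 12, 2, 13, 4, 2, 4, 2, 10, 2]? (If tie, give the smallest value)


Count the frequency of each value:
  2 appears 5 time(s)
  4 appears 2 time(s)
  8 appears 1 time(s)
  10 appears 1 time(s)
  12 appears 1 time(s)
  13 appears 1 time(s)
Maximum frequency is 5.
Only 2 reaches that frequency, so it is the mode.
Final answer: 2


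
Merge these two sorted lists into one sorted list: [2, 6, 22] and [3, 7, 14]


List A: [2, 6, 22]
List B: [3, 7, 14]
Repeatedly compare the front elements and take the smaller:
  2 vs 3 -> take 2
  6 vs 3 -> take 3
  6 vs 7 -> take 6
  22 vs 7 -> take 7
  22 vs 14 -> take 14
  B is exhausted; append the rest of A: [22]
Final answer: [2, 3, 6, 7, 14, 22]


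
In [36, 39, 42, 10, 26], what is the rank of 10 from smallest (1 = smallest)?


Sort ascending: [10, 26, 36, 39, 42]
Find 10 in the sorted list.
10 is at position 1 (1-indexed).
Final answer: 1


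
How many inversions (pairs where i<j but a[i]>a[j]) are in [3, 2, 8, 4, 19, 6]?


For each element, count the later elements that are smaller than it:
  3 (index 0): smaller elements after it = [2] -> 1
  2 (index 1): smaller elements after it = [] -> 0
  8 (index 2): smaller elements after it = [4, 6] -> 2
  4 (index 3): smaller elements after it = [] -> 0
  19 (index 4): smaller elements after it = [6] -> 1
Total inversions = 1 + 0 + 2 + 0 + 1 = 4
Final answer: 4


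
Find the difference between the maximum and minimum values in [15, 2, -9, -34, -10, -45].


Maximum value: 15
Minimum value: -45
Range = 15 - (-45) = 60
Final answer: 60


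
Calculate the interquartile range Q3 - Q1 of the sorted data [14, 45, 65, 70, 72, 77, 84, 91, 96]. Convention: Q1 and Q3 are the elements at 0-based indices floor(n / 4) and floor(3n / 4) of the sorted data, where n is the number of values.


The data has n = 9 elements.
Q1 index = floor(9 / 4) = floor(2.25) = 2; Q3 index = floor(3 * 9 / 4) = floor(6.75) = 6
Q1 = element at index 2 = 65
Q3 = element at index 6 = 84
IQR = 84 - 65 = 19
Final answer: 19


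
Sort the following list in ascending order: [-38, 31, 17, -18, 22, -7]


Original list: [-38, 31, 17, -18, 22, -7]
Repeatedly take the smallest remaining element:
  Remaining [-38, 31, 17, -18, 22, -7] -> smallest is -38
  Remaining [31, 17, -18, 22, -7] -> smallest is -18
  Remaining [31, 17, 22, -7] -> smallest is -7
  Remaining [31, 17, 22] -> smallest is 17
  Remaining [31, 22] -> smallest is 22
  Remaining [31] -> smallest is 31
Collecting the picks in order gives the sorted list.
Final answer: [-38, -18, -7, 17, 22, 31]


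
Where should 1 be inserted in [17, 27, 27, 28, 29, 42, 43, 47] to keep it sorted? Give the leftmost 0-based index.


List is sorted: [17, 27, 27, 28, 29, 42, 43, 47]
We need the leftmost position where 1 can be inserted, i.e. the first index whose element is >= 1 (or the end of the list if none is).
Binary search with low=0, high=8 (0-based indices):
  low=0, high=8, mid=4: a[4]=29 >= 1, so high = 4
  low=0, high=4, mid=2: a[2]=27 >= 1, so high = 2
  low=0, high=2, mid=1: a[1]=27 >= 1, so high = 1
  low=0, high=1, mid=0: a[0]=17 >= 1, so high = 0
Now low = high = 0, so the insertion index is 0.
Final answer: 0


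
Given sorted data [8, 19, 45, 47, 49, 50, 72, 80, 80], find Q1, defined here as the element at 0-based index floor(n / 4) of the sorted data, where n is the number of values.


The list has n = 9 elements.
Q1 index = floor(9 / 4) = floor(2.25) = 2
Counting from index 0 in the sorted data, the element at index 2 is 45.
Final answer: 45


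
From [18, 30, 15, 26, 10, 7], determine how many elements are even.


Check each element:
  18 is even
  30 is even
  15 is odd
  26 is even
  10 is even
  7 is odd
Evens: [18, 30, 26, 10]
Count of evens = 4
Final answer: 4


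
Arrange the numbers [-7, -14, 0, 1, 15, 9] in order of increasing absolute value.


Compute absolute values:
  |-7| = 7
  |-14| = 14
  |0| = 0
  |1| = 1
  |15| = 15
  |9| = 9
Absolute values in increasing order: 0 < 1 < 7 < 9 < 14 < 15
Listing the original numbers in that order gives the answer.
Final answer: [0, 1, -7, 9, -14, 15]


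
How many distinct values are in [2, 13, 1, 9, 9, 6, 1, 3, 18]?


List all unique values:
Distinct values: [1, 2, 3, 6, 9, 13, 18]
Count = 7
Final answer: 7


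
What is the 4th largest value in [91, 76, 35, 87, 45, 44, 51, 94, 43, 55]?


Sort descending: [94, 91, 87, 76, 55, 51, 45, 44, 43, 35]
The 4th element (1-indexed) is at index 3.
Value = 76
Final answer: 76


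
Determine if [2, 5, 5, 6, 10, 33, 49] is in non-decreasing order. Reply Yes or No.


Check consecutive pairs:
  2 <= 5? True
  5 <= 5? True
  5 <= 6? True
  6 <= 10? True
  10 <= 33? True
  33 <= 49? True
Every consecutive pair is in order, so the list is non-decreasing.
Final answer: Yes


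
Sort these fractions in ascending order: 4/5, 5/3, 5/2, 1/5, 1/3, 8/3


Convert to decimal for comparison:
  4/5 = 0.8
  5/3 = 1.6667
  5/2 = 2.5
  1/5 = 0.2
  1/3 = 0.3333
  8/3 = 2.6667
Decimals in increasing order: 0.2 < 0.3333 < 0.8 < 1.6667 < 2.5 < 2.6667
Writing each back as its fraction gives the sorted order.
Final answer: 1/5, 1/3, 4/5, 5/3, 5/2, 8/3


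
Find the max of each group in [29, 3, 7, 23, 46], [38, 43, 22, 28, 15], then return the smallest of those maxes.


Find max of each group:
  Group 1: [29, 3, 7, 23, 46] -> max = 46
  Group 2: [38, 43, 22, 28, 15] -> max = 43
Maxes: [46, 43]
Minimum of maxes = 43
Final answer: 43


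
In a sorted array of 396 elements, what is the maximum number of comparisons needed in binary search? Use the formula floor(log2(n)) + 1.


Binary search halves the search space each step.
Maximum comparisons = floor(log2(396)) + 1
log2(396) = 8.6294
floor(log2(396)) = 8, so 8 + 1 = 9
Final answer: 9


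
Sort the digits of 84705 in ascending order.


The number 84705 has digits: 8, 4, 7, 0, 5
Sorted: 0, 4, 5, 7, 8
Joining the sorted digits gives the result.
Final answer: 04578


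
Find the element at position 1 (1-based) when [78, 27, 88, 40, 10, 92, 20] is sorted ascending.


Sort ascending: [10, 20, 27, 40, 78, 88, 92]
The 1st element (1-indexed) is at index 0.
Value = 10
Final answer: 10
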